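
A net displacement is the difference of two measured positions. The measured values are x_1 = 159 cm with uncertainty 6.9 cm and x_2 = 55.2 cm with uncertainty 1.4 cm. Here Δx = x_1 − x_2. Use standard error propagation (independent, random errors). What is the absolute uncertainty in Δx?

Each term contributes (cᵢ δxᵢ)² to (δΔx)²:
  (δx_1)² = 47.6;  (δx_2)² = 1.96
δΔx = √(49.6) = 7.04 cm

7.04 cm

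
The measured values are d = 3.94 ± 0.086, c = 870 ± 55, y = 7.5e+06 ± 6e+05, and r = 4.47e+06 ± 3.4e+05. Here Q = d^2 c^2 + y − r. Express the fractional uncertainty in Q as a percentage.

11.6%

Let p = d^2·c^2 = 1.17e+07. δp/p = √((2·δd/d)² + (2·δc/c)²) = √(0.00191 + 0.0160) = 0.134, so δp = 1.57e+06.
Q = p + y − r: δQ = √(δp² + δy² + δr²) = √(2.47e+12 + 3.6e+11 + 1.16e+11) = 1.72e+06
Q = 1.48e+07, so δQ/Q = 1.72e+06/1.48e+07 = 0.116.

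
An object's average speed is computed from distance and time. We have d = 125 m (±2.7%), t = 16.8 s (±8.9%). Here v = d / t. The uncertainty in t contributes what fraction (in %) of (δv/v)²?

(δv/v)² = (1·δd/d)² + (-1·δt/t)²
  d term: (1×0.0270)² = 0.000729
  t term: (-1×0.0890)² = 0.00792
Total = 0.00865. Share from t = 0.00792/0.00865 = 0.916.

91.6%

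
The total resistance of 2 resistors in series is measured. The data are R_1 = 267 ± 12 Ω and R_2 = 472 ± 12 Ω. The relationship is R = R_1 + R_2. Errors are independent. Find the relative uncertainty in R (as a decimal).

R is a linear combination, so absolute uncertainties add in quadrature:
  (δR_1)² = 144;  (δR_2)² = 144
δR = √(288) = 17.0 Ω
R = 739 Ω, so δR/R = 17.0/739 = 0.0230.

0.0230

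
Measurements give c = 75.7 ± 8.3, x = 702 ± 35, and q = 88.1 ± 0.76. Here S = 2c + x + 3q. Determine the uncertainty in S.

Absolute uncertainties add in quadrature for a linear combination:
  (2·δc)² = 276;  (δx)² = 1220;  (3·δq)² = 5.20
δS = √(1510) = 38.8

38.8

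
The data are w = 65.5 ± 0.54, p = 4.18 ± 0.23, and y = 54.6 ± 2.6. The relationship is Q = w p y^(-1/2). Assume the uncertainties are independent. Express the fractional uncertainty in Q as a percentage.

6.05%

Products/powers → add relative errors in quadrature, weighted by exponent:
  (1·δw/w)² = (1×0.00824)² = 6.8e-05;  (1·δp/p)² = (1×0.0550)² = 0.00303;  (−½·δy/y)² = (-0.5×0.0476)² = 0.000567
δQ/Q = √(0.00366) = 0.0605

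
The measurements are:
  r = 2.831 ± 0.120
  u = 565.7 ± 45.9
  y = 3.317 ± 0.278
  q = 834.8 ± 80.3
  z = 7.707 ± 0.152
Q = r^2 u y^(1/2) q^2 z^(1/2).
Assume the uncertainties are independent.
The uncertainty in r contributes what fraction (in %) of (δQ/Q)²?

13.7%

(δQ/Q)² = (2·δr/r)² + (1·δu/u)² + (½·δy/y)² + (2·δq/q)² + (½·δz/z)²
  r term: (2×0.0424)² = 0.00719
  u term: (1×0.0811)² = 0.00658
  y term: (0.5×0.0838)² = 0.00176
  q term: (2×0.0962)² = 0.0370
  z term: (0.5×0.0197)² = 9.72e-05
Total = 0.0526. Share from r = 0.00719/0.0526 = 0.137.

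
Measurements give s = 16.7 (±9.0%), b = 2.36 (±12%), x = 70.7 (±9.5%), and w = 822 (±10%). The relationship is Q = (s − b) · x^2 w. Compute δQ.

1.41e+07

Let u = s − b = 14.3. δu = √(δs² + δb²) = √(2.26 + 0.0802) = 1.53, so δu/u = 0.107.
Q is then a monomial in u, x, w:
δQ/Q = √((δu/u)² + (2·δx/x)² + (1·δw/w)²) = √(0.0114 + 0.0361 + 0.0100) = 0.240
Q = 5.89e+07, so δQ = 0.240 × 5.89e+07 = 1.41e+07.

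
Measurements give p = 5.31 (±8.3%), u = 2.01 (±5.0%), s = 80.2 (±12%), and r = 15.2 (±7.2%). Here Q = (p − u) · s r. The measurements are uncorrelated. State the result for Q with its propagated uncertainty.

4020 ± 788

Let w = p − u = 3.30. δw = √(δp² + δu²) = √(0.194 + 0.0101) = 0.452, so δw/w = 0.137.
Q is then a monomial in w, s, r:
δQ/Q = √((δw/w)² + (1·δs/s)² + (1·δr/r)²) = √(0.0188 + 0.0144 + 0.00518) = 0.196
Q = 4020, so δQ = 0.196 × 4020 = 788.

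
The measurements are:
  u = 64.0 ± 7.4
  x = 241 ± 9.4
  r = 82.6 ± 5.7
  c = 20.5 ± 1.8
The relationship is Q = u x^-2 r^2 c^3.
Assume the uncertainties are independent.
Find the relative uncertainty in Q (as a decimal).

0.328

Relative error in a monomial: (δQ/Q)² = Σ (nᵢ · δxᵢ/xᵢ)².
  (1·δu/u)² = (1×0.116)² = 0.0134;  (-2·δx/x)² = (-2×0.0390)² = 0.00609;  (2·δr/r)² = (2×0.0690)² = 0.0190;  (3·δc/c)² = (3×0.0878)² = 0.0694
δQ/Q = √(0.108) = 0.328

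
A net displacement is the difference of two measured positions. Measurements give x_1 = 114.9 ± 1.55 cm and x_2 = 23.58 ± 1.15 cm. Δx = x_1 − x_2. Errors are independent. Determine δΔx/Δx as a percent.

Δx is a linear combination, so absolute uncertainties add in quadrature:
  (δx_1)² = 2.40;  (δx_2)² = 1.32
δΔx = √(3.73) = 1.93 cm
Δx = 91.32 cm, so δΔx/Δx = 1.93/91.32 = 0.0211.

2.11%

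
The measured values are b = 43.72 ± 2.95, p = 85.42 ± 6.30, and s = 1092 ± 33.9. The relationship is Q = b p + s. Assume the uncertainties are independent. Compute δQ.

375

Let w = b·p = 3735. δw/w = √((1·δb/b)² + (1·δp/p)²) = √(0.00455 + 0.00544) = 0.1000, so δw = 373.
Q = w + s: δQ = √(δw² + δs²) = √(1.39e+05 + 1150) = 375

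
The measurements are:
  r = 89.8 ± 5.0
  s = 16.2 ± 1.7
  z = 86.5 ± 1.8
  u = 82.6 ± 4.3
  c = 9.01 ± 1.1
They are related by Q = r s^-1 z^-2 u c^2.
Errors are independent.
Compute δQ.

Relative error in a monomial: (δQ/Q)² = Σ (nᵢ · δxᵢ/xᵢ)².
  (1·δr/r)² = (1×0.0557)² = 0.00310;  (-1·δs/s)² = (-1×0.105)² = 0.0110;  (-2·δz/z)² = (-2×0.0208)² = 0.00173;  (1·δu/u)² = (1×0.0521)² = 0.00271;  (2·δc/c)² = (2×0.122)² = 0.0596
δQ/Q = √(0.0782) = 0.280
Q = 4.97, so δQ = 0.280 × 4.97 = 1.39.

1.39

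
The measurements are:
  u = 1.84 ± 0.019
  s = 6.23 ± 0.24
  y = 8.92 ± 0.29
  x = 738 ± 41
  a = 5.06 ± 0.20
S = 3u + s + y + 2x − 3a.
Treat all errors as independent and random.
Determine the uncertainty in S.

82.0

Each term contributes (cᵢ δxᵢ)² to (δS)²:
  (3·δu)² = 0.00325;  (δs)² = 0.0576;  (δy)² = 0.0841;  (2·δx)² = 6720;  (3·δa)² = 0.360
δS = √(6720) = 82.0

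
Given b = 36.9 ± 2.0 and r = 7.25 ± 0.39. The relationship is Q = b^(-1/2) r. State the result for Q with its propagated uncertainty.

Q is a product of powers, so relative uncertainties combine in quadrature:
  (−½·δb/b)² = (-0.5×0.0542)² = 0.000734;  (1·δr/r)² = (1×0.0538)² = 0.00289
δQ/Q = √(0.00363) = 0.0602
Q = 1.19, so δQ = 0.0602 × 1.19 = 0.0719.

1.19 ± 0.0719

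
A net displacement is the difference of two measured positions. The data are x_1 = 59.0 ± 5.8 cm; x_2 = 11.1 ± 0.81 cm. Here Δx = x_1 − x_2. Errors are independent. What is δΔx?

Absolute uncertainties add in quadrature for a linear combination:
  (δx_1)² = 33.6;  (δx_2)² = 0.656
δΔx = √(34.3) = 5.86 cm

5.86 cm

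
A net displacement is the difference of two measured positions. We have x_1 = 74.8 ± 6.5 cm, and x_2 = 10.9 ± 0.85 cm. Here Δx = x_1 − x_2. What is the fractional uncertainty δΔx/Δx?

0.103

Δx is a linear combination, so absolute uncertainties add in quadrature:
  (δx_1)² = 42.2;  (δx_2)² = 0.722
δΔx = √(43.0) = 6.56 cm
Δx = 63.9 cm, so δΔx/Δx = 6.56/63.9 = 0.103.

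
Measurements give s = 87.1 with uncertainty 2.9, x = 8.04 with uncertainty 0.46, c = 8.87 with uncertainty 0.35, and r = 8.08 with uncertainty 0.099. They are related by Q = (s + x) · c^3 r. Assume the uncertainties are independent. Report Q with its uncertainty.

(5.36 ± 0.660) × 10^5

Let u = s + x = 95.1. δu = √(δs² + δx²) = √(8.41 + 0.212) = 2.94, so δu/u = 0.0309.
Q is then a monomial in u, c, r:
δQ/Q = √((δu/u)² + (3·δc/c)² + (1·δr/r)²) = √(0.000952 + 0.0140 + 0.000150) = 0.123
Q = 5.36e+05, so δQ = 0.123 × 5.36e+05 = 66000.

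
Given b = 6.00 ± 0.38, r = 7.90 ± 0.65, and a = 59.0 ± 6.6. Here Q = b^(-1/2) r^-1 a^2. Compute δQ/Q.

0.240

Relative error in a monomial: (δQ/Q)² = Σ (nᵢ · δxᵢ/xᵢ)².
  (−½·δb/b)² = (-0.5×0.0633)² = 0.00100;  (-1·δr/r)² = (-1×0.0823)² = 0.00677;  (2·δa/a)² = (2×0.112)² = 0.0501
δQ/Q = √(0.0578) = 0.240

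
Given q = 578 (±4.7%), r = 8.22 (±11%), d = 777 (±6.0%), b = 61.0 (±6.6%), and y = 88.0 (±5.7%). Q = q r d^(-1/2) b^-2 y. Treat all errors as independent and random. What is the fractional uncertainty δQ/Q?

0.189

For a monomial Q ∝ q, r, d^(-1/2), b^-2, y, fractional errors add in quadrature:
  (1·δq/q)² = (1×0.0470)² = 0.00221;  (1·δr/r)² = (1×0.110)² = 0.0121;  (−½·δd/d)² = (-0.5×0.0600)² = 0.000900;  (-2·δb/b)² = (-2×0.0660)² = 0.0174;  (1·δy/y)² = (1×0.0570)² = 0.00325
δQ/Q = √(0.0359) = 0.189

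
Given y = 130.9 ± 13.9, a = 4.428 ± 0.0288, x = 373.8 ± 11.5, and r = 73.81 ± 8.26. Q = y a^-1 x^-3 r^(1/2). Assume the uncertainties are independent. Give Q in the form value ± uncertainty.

Products/powers → add relative errors in quadrature, weighted by exponent:
  (1·δy/y)² = (1×0.106)² = 0.0113;  (-1·δa/a)² = (-1×0.00650)² = 4.23e-05;  (-3·δx/x)² = (-3×0.0308)² = 0.00852;  (½·δr/r)² = (0.5×0.112)² = 0.00313
δQ/Q = √(0.0230) = 0.152
Q = 4.863e-06, so δQ = 0.152 × 4.863e-06 = 7.37e-07.

(4.863 ± 0.737) × 10^-6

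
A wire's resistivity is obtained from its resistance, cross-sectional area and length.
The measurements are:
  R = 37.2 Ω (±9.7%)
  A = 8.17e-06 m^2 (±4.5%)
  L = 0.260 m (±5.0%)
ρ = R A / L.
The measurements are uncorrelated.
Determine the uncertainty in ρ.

0.000138 Ω·m

ρ is a product of powers, so relative uncertainties combine in quadrature:
  (1·δR/R)² = (1×0.0970)² = 0.00941;  (1·δA/A)² = (1×0.0450)² = 0.00202;  (-1·δL/L)² = (-1×0.0500)² = 0.00250
δρ/ρ = √(0.0139) = 0.118
ρ = 0.00117 Ω·m, so δρ = 0.118 × 0.00117 = 0.000138 Ω·m.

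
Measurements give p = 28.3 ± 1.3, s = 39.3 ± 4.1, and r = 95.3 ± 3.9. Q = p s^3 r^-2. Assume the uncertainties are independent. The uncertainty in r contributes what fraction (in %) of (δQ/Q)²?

(δQ/Q)² = (1·δp/p)² + (3·δs/s)² + (-2·δr/r)²
  p term: (1×0.0459)² = 0.00211
  s term: (3×0.104)² = 0.0980
  r term: (-2×0.0409)² = 0.00670
Total = 0.107. Share from r = 0.00670/0.107 = 0.0627.

6.27%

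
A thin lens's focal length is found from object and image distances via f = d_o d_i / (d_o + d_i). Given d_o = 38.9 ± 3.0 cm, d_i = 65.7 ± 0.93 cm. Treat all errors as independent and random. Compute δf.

∂f/∂d_o = (d_i/(d_o+d_i))² = 0.395;  ∂f/∂d_i = (d_o/(d_o+d_i))² = 0.138
δf = √((∂f/∂d_o · δd_o)² + (∂f/∂d_i · δd_i)²) = √(1.40 + 0.0165) = 1.19 cm

1.19 cm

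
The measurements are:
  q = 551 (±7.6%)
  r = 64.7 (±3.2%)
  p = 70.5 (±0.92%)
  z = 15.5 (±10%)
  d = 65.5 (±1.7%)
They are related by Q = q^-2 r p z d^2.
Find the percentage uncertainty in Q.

18.8%

For a monomial Q ∝ q^-2, r, p, z, d^2, fractional errors add in quadrature:
  (-2·δq/q)² = (-2×0.0760)² = 0.0231;  (1·δr/r)² = (1×0.0320)² = 0.00102;  (1·δp/p)² = (1×0.00920)² = 8.46e-05;  (1·δz/z)² = (1×0.100)² = 0.0100;  (2·δd/d)² = (2×0.0170)² = 0.00116
δQ/Q = √(0.0354) = 0.188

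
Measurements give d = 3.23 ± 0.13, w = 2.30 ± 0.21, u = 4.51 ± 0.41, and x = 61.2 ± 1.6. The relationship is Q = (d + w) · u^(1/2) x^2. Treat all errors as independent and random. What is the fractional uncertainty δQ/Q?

0.0824

Let h = d + w = 5.53. δh = √(δd² + δw²) = √(0.0169 + 0.0441) = 0.247, so δh/h = 0.0447.
Q is then a monomial in h, u, x:
δQ/Q = √((δh/h)² + (½·δu/u)² + (2·δx/x)²) = √(0.00199 + 0.00207 + 0.00273) = 0.0824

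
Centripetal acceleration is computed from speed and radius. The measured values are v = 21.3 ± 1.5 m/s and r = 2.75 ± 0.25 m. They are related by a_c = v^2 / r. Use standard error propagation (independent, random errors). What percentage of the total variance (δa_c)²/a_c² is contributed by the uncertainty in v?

70.6%

(δa_c/a_c)² = (2·δv/v)² + (-1·δr/r)²
  v term: (2×0.0704)² = 0.0198
  r term: (-1×0.0909)² = 0.00826
Total = 0.0281. Share from v = 0.0198/0.0281 = 0.706.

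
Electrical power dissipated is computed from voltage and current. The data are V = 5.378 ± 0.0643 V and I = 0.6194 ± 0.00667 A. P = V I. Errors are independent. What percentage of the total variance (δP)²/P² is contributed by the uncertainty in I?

44.8%

(δP/P)² = (1·δV/V)² + (1·δI/I)²
  V term: (1×0.0120)² = 0.000143
  I term: (1×0.0108)² = 0.000116
Total = 0.000259. Share from I = 0.000116/0.000259 = 0.448.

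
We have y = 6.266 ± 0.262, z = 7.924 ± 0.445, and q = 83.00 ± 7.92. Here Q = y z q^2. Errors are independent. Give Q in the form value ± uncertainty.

For a monomial Q ∝ y, z, q^2, fractional errors add in quadrature:
  (1·δy/y)² = (1×0.0418)² = 0.00175;  (1·δz/z)² = (1×0.0562)² = 0.00315;  (2·δq/q)² = (2×0.0954)² = 0.0364
δQ/Q = √(0.0413) = 0.203
Q = 342100, so δQ = 0.203 × 342100 = 69500.

342100 ± 69500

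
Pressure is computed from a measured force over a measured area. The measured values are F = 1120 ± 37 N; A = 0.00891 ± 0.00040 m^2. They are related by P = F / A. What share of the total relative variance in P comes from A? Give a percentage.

(δP/P)² = (1·δF/F)² + (-1·δA/A)²
  F term: (1×0.0330)² = 0.00109
  A term: (-1×0.0449)² = 0.00202
Total = 0.00311. Share from A = 0.00202/0.00311 = 0.649.

64.9%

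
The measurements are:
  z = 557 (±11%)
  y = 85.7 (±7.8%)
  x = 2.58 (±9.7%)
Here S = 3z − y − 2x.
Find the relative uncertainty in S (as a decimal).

For a sum/difference, combine absolute errors in quadrature:
  (3·δz)² = 33800;  (δy)² = 44.7;  (2·δx)² = 0.251
δS = √(33800) = 184
S = 1580, so δS/S = 184/1580 = 0.116.

0.116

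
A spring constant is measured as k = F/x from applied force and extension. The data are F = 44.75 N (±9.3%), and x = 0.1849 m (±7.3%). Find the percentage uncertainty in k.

11.8%

Relative error in a monomial: (δk/k)² = Σ (nᵢ · δxᵢ/xᵢ)².
  (1·δF/F)² = (1×0.0930)² = 0.00865;  (-1·δx/x)² = (-1×0.0730)² = 0.00533
δk/k = √(0.0140) = 0.118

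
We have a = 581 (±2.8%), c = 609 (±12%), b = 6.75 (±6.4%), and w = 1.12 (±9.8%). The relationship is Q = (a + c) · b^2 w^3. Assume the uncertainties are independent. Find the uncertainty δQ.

24900

Let u = a + c = 1190. δu = √(δa² + δc²) = √(265 + 5340) = 74.9, so δu/u = 0.0629.
Q is then a monomial in u, b, w:
δQ/Q = √((δu/u)² + (2·δb/b)² + (3·δw/w)²) = √(0.00396 + 0.0164 + 0.0864) = 0.327
Q = 76200, so δQ = 0.327 × 76200 = 24900.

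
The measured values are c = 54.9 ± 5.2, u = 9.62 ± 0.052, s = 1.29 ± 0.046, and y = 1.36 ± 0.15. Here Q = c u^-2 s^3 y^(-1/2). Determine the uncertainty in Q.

Products/powers → add relative errors in quadrature, weighted by exponent:
  (1·δc/c)² = (1×0.0947)² = 0.00897;  (-2·δu/u)² = (-2×0.00541)² = 0.000117;  (3·δs/s)² = (3×0.0357)² = 0.0114;  (−½·δy/y)² = (-0.5×0.110)² = 0.00304
δQ/Q = √(0.0236) = 0.154
Q = 1.09, so δQ = 0.154 × 1.09 = 0.168.

0.168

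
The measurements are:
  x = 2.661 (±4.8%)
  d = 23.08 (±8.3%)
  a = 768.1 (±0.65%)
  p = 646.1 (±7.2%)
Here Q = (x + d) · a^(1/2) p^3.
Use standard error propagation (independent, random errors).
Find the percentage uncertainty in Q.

Let u = x + d = 25.74. δu = √(δx² + δd²) = √(0.0163 + 3.67) = 1.92, so δu/u = 0.0746.
Q is then a monomial in u, a, p:
δQ/Q = √((δu/u)² + (½·δa/a)² + (3·δp/p)²) = √(0.00556 + 1.06e-05 + 0.0467) = 0.229

22.9%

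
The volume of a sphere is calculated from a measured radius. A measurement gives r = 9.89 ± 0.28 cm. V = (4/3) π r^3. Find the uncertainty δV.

V is a product of powers, so relative uncertainties combine in quadrature:
  (3·δr/r)² = (3×0.0283)² = 0.00721
δV/V = √(0.00721) = 0.0849
V = 4050 cm^3, so δV = 0.0849 × 4050 = 344 cm^3.

344 cm^3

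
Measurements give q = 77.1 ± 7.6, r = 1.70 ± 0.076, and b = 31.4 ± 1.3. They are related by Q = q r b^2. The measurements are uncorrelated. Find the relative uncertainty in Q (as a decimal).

For a monomial Q ∝ q, r, b^2, fractional errors add in quadrature:
  (1·δq/q)² = (1×0.0986)² = 0.00972;  (1·δr/r)² = (1×0.0447)² = 0.00200;  (2·δb/b)² = (2×0.0414)² = 0.00686
δQ/Q = √(0.0186) = 0.136

0.136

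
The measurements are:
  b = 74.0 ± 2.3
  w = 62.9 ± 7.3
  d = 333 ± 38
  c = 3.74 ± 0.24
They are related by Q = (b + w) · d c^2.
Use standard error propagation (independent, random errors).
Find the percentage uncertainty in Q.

Let u = b + w = 137. δu = √(δb² + δw²) = √(5.29 + 53.3) = 7.65, so δu/u = 0.0559.
Q is then a monomial in u, d, c:
δQ/Q = √((δu/u)² + (1·δd/d)² + (2·δc/c)²) = √(0.00313 + 0.0130 + 0.0165) = 0.181

18.1%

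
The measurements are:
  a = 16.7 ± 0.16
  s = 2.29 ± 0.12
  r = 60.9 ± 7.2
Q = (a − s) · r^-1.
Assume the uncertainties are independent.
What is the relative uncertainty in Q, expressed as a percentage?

11.9%

Let u = a − s = 14.4. δu = √(δa² + δs²) = √(0.0256 + 0.0144) = 0.200, so δu/u = 0.0139.
Q is then a monomial in u, r:
δQ/Q = √((δu/u)² + (-1·δr/r)²) = √(0.000193 + 0.0140) = 0.119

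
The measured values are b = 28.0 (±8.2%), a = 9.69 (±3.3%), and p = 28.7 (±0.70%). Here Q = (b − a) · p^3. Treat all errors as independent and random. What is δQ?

55500

Let u = b − a = 18.3. δu = √(δb² + δa²) = √(5.27 + 0.102) = 2.32, so δu/u = 0.127.
Q is then a monomial in u, p:
δQ/Q = √((δu/u)² + (3·δp/p)²) = √(0.0160 + 0.000441) = 0.128
Q = 4.33e+05, so δQ = 0.128 × 4.33e+05 = 55500.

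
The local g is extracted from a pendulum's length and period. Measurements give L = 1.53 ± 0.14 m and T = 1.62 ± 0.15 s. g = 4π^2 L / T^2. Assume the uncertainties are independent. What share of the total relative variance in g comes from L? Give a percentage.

19.6%

(δg/g)² = (1·δL/L)² + (-2·δT/T)²
  L term: (1×0.0915)² = 0.00837
  T term: (-2×0.0926)² = 0.0343
Total = 0.0427. Share from L = 0.00837/0.0427 = 0.196.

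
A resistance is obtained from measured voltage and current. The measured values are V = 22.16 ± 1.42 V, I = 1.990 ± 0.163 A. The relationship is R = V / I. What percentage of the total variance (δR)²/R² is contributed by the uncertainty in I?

(δR/R)² = (1·δV/V)² + (-1·δI/I)²
  V term: (1×0.0641)² = 0.00411
  I term: (-1×0.0819)² = 0.00671
Total = 0.0108. Share from I = 0.00671/0.0108 = 0.620.

62.0%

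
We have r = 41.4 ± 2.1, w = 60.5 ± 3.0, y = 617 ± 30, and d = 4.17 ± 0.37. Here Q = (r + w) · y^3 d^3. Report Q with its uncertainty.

Let u = r + w = 102. δu = √(δr² + δw²) = √(4.41 + 9.00) = 3.66, so δu/u = 0.0359.
Q is then a monomial in u, y, d:
δQ/Q = √((δu/u)² + (3·δy/y)² + (3·δd/d)²) = √(0.00129 + 0.0213 + 0.0709) = 0.306
Q = 1.74e+12, so δQ = 0.306 × 1.74e+12 = 5.3e+11.

(1.74 ± 0.530) × 10^12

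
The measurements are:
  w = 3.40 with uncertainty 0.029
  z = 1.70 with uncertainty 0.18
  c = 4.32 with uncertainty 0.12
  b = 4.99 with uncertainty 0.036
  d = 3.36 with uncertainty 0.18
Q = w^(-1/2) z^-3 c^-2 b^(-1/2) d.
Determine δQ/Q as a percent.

32.7%

Relative error in a monomial: (δQ/Q)² = Σ (nᵢ · δxᵢ/xᵢ)².
  (−½·δw/w)² = (-0.5×0.00853)² = 1.82e-05;  (-3·δz/z)² = (-3×0.106)² = 0.101;  (-2·δc/c)² = (-2×0.0278)² = 0.00309;  (−½·δb/b)² = (-0.5×0.00721)² = 1.3e-05;  (1·δd/d)² = (1×0.0536)² = 0.00287
δQ/Q = √(0.107) = 0.327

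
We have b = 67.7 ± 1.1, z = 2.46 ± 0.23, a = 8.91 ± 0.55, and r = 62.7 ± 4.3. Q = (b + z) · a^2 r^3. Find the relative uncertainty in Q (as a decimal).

0.240

Let u = b + z = 70.2. δu = √(δb² + δz²) = √(1.21 + 0.0529) = 1.12, so δu/u = 0.0160.
Q is then a monomial in u, a, r:
δQ/Q = √((δu/u)² + (2·δa/a)² + (3·δr/r)²) = √(0.000257 + 0.0152 + 0.0423) = 0.240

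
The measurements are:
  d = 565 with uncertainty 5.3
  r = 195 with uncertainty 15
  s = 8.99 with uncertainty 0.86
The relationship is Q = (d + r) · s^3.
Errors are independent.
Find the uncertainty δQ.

1.59e+05

Let u = d + r = 760. δu = √(δd² + δr²) = √(28.1 + 225) = 15.9, so δu/u = 0.0209.
Q is then a monomial in u, s:
δQ/Q = √((δu/u)² + (3·δs/s)²) = √(0.000438 + 0.0824) = 0.288
Q = 5.52e+05, so δQ = 0.288 × 5.52e+05 = 1.59e+05.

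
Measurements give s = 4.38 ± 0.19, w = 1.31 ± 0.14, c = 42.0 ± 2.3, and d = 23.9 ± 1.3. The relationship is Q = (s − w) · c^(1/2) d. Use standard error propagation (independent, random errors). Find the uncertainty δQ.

46.6

Let u = s − w = 3.07. δu = √(δs² + δw²) = √(0.0361 + 0.0196) = 0.236, so δu/u = 0.0769.
Q is then a monomial in u, c, d:
δQ/Q = √((δu/u)² + (½·δc/c)² + (1·δd/d)²) = √(0.00591 + 0.000750 + 0.00296) = 0.0981
Q = 476, so δQ = 0.0981 × 476 = 46.6.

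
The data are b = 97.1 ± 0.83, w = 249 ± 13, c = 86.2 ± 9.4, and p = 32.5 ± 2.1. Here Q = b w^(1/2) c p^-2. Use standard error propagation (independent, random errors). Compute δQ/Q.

0.171

Q is a product of powers, so relative uncertainties combine in quadrature:
  (1·δb/b)² = (1×0.00855)² = 7.31e-05;  (½·δw/w)² = (0.5×0.0522)² = 0.000681;  (1·δc/c)² = (1×0.109)² = 0.0119;  (-2·δp/p)² = (-2×0.0646)² = 0.0167
δQ/Q = √(0.0293) = 0.171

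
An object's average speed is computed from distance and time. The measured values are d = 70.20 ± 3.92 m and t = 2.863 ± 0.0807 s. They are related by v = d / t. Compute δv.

v is a product of powers, so relative uncertainties combine in quadrature:
  (1·δd/d)² = (1×0.0558)² = 0.00312;  (-1·δt/t)² = (-1×0.0282)² = 0.000795
δv/v = √(0.00391) = 0.0626
v = 24.52 m/s, so δv = 0.0626 × 24.52 = 1.53 m/s.

1.53 m/s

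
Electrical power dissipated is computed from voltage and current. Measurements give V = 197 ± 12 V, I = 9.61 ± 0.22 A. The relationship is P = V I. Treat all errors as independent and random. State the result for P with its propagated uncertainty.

1890 ± 123 W

Products/powers → add relative errors in quadrature, weighted by exponent:
  (1·δV/V)² = (1×0.0609)² = 0.00371;  (1·δI/I)² = (1×0.0229)² = 0.000524
δP/P = √(0.00423) = 0.0651
P = 1890 W, so δP = 0.0651 × 1890 = 123 W.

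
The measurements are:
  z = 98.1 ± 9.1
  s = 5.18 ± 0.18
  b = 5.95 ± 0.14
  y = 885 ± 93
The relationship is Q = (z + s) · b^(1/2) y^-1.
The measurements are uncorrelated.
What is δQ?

0.0392

Let u = z + s = 103. δu = √(δz² + δs²) = √(82.8 + 0.0324) = 9.10, so δu/u = 0.0881.
Q is then a monomial in u, b, y:
δQ/Q = √((δu/u)² + (½·δb/b)² + (-1·δy/y)²) = √(0.00777 + 0.000138 + 0.0110) = 0.138
Q = 0.285, so δQ = 0.138 × 0.285 = 0.0392.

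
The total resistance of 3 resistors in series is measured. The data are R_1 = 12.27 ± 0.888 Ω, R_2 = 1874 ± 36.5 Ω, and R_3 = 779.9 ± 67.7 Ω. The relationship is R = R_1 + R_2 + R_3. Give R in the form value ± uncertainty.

Sums and differences: (δR)² = Σ (cᵢ δxᵢ)².
  (δR_1)² = 0.789;  (δR_2)² = 1330;  (δR_3)² = 4580
δR = √(5920) = 76.9 Ω
R = 2666 Ω.

2666 ± 76.9 Ω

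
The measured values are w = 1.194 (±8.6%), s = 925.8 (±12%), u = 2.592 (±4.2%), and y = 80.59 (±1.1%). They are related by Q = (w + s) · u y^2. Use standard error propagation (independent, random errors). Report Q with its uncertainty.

Let h = w + s = 927.0. δh = √(δw² + δs²) = √(0.0105 + 12300) = 111, so δh/h = 0.120.
Q is then a monomial in h, u, y:
δQ/Q = √((δh/h)² + (1·δu/u)² + (2·δy/y)²) = √(0.0144 + 0.00176 + 0.000484) = 0.129
Q = 1.561e+07, so δQ = 0.129 × 1.561e+07 = 2.01e+06.

(1.561 ± 0.201) × 10^7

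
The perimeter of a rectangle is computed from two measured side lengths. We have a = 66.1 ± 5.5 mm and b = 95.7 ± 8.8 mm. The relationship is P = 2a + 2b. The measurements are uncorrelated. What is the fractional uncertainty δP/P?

0.0641

Each term contributes (cᵢ δxᵢ)² to (δP)²:
  (2·δa)² = 121;  (2·δb)² = 310
δP = √(431) = 20.8 mm
P = 324 mm, so δP/P = 20.8/324 = 0.0641.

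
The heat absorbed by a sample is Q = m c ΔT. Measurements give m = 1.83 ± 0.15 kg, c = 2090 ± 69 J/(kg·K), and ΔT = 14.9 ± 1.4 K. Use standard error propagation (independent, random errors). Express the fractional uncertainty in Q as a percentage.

12.9%

Each factor contributes (exponent × relative error)² to (δQ/Q)²:
  (1·δm/m)² = (1×0.0820)² = 0.00672;  (1·δc/c)² = (1×0.0330)² = 0.00109;  (1·δΔT/ΔT)² = (1×0.0940)² = 0.00883
δQ/Q = √(0.0166) = 0.129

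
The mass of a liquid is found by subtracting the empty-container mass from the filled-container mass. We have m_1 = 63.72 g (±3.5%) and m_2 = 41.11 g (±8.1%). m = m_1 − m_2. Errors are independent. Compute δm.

4.01 g

For a sum/difference, combine absolute errors in quadrature:
  (δm_1)² = 4.97;  (δm_2)² = 11.1
δm = √(16.1) = 4.01 g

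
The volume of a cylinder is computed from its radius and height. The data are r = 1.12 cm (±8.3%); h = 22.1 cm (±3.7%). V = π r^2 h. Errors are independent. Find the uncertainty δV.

14.8 cm^3

V is a product of powers, so relative uncertainties combine in quadrature:
  (2·δr/r)² = (2×0.0830)² = 0.0276;  (1·δh/h)² = (1×0.0370)² = 0.00137
δV/V = √(0.0289) = 0.170
V = 87.1 cm^3, so δV = 0.170 × 87.1 = 14.8 cm^3.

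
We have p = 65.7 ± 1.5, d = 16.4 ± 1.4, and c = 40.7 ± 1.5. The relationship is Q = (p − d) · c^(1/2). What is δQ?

14.3

Let u = p − d = 49.3. δu = √(δp² + δd²) = √(2.25 + 1.96) = 2.05, so δu/u = 0.0416.
Q is then a monomial in u, c:
δQ/Q = √((δu/u)² + (½·δc/c)²) = √(0.00173 + 0.000340) = 0.0455
Q = 315, so δQ = 0.0455 × 315 = 14.3.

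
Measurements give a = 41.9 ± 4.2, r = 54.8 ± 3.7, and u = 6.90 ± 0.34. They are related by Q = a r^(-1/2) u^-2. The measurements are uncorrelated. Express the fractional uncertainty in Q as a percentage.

14.5%

Since Q is a product/quotient, work with relative uncertainties:
  (1·δa/a)² = (1×0.100)² = 0.0100;  (−½·δr/r)² = (-0.5×0.0675)² = 0.00114;  (-2·δu/u)² = (-2×0.0493)² = 0.00971
δQ/Q = √(0.0209) = 0.145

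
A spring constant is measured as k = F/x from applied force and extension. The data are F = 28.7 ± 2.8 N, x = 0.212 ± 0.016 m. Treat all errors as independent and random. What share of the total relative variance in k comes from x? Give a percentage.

(δk/k)² = (1·δF/F)² + (-1·δx/x)²
  F term: (1×0.0976)² = 0.00952
  x term: (-1×0.0755)² = 0.00570
Total = 0.0152. Share from x = 0.00570/0.0152 = 0.374.

37.4%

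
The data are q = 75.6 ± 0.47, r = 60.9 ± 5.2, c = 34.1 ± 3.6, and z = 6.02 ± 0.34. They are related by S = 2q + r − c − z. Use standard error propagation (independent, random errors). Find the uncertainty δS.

Absolute uncertainties add in quadrature for a linear combination:
  (2·δq)² = 0.884;  (δr)² = 27.0;  (δc)² = 13.0;  (δz)² = 0.116
δS = √(41.0) = 6.40

6.40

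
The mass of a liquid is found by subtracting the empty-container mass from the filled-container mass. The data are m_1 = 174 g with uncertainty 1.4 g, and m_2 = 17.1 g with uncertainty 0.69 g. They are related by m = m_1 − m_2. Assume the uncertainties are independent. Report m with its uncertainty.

m is a linear combination, so absolute uncertainties add in quadrature:
  (δm_1)² = 1.96;  (δm_2)² = 0.476
δm = √(2.44) = 1.56 g
m = 157 g.

157 ± 1.56 g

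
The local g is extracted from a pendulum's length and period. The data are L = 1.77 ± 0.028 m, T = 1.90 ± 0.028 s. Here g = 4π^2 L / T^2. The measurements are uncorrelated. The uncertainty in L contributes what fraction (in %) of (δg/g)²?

(δg/g)² = (1·δL/L)² + (-2·δT/T)²
  L term: (1×0.0158)² = 0.000250
  T term: (-2×0.0147)² = 0.000869
Total = 0.00112. Share from L = 0.000250/0.00112 = 0.224.

22.4%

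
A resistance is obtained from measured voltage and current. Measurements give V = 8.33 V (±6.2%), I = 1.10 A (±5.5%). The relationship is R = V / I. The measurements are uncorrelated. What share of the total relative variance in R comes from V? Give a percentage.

(δR/R)² = (1·δV/V)² + (-1·δI/I)²
  V term: (1×0.0620)² = 0.00384
  I term: (-1×0.0550)² = 0.00302
Total = 0.00687. Share from V = 0.00384/0.00687 = 0.560.

56.0%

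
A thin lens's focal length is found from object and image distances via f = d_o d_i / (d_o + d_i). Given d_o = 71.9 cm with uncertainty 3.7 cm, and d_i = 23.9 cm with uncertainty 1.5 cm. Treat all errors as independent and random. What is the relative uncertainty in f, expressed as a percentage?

4.88%

∂f/∂d_o = (d_i/(d_o+d_i))² = 0.0622;  ∂f/∂d_i = (d_o/(d_o+d_i))² = 0.563
δf = √((∂f/∂d_o · δd_o)² + (∂f/∂d_i · δd_i)²) = √(0.0530 + 0.714) = 0.876 cm
f = 17.9 cm, so δf/f = 0.876/17.9 = 0.0488.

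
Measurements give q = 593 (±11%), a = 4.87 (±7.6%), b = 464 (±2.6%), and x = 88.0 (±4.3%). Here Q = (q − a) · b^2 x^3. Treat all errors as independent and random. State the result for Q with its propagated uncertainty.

Let u = q − a = 588. δu = √(δq² + δa²) = √(4250 + 0.137) = 65.2, so δu/u = 0.111.
Q is then a monomial in u, b, x:
δQ/Q = √((δu/u)² + (2·δb/b)² + (3·δx/x)²) = √(0.0123 + 0.00270 + 0.0166) = 0.178
Q = 8.63e+13, so δQ = 0.178 × 8.63e+13 = 1.54e+13.

(8.63 ± 1.54) × 10^13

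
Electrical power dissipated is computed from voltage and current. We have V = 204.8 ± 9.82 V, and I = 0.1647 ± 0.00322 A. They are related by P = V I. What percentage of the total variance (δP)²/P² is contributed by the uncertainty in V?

85.7%

(δP/P)² = (1·δV/V)² + (1·δI/I)²
  V term: (1×0.0479)² = 0.00230
  I term: (1×0.0196)² = 0.000382
Total = 0.00268. Share from V = 0.00230/0.00268 = 0.857.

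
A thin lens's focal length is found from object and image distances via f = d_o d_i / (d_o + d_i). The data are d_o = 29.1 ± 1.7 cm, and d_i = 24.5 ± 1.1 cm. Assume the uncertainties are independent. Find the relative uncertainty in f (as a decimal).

∂f/∂d_o = (d_i/(d_o+d_i))² = 0.209;  ∂f/∂d_i = (d_o/(d_o+d_i))² = 0.295
δf = √((∂f/∂d_o · δd_o)² + (∂f/∂d_i · δd_i)²) = √(0.126 + 0.105) = 0.481 cm
f = 13.3 cm, so δf/f = 0.481/13.3 = 0.0362.

0.0362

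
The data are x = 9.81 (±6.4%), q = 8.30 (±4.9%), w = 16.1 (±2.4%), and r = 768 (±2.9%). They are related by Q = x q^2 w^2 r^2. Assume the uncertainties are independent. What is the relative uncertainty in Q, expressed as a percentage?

Q is a product of powers, so relative uncertainties combine in quadrature:
  (1·δx/x)² = (1×0.0640)² = 0.00410;  (2·δq/q)² = (2×0.0490)² = 0.00960;  (2·δw/w)² = (2×0.0240)² = 0.00230;  (2·δr/r)² = (2×0.0290)² = 0.00336
δQ/Q = √(0.0194) = 0.139

13.9%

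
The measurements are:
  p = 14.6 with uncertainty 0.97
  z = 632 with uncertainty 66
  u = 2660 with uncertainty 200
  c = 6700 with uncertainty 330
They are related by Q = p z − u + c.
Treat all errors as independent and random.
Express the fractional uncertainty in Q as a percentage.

Let w = p·z = 9230. δw/w = √((1·δp/p)² + (1·δz/z)²) = √(0.00441 + 0.0109) = 0.124, so δw = 1140.
Q = w − u + c: δQ = √(δw² + δu² + δc²) = √(1.3e+06 + 40000 + 1.09e+05) = 1210
Q = 13300, so δQ/Q = 1210/13300 = 0.0909.

9.09%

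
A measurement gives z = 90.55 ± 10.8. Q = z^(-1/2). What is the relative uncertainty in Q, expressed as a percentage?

Q ∝ z^(-1/2), so δQ/Q = |−½| · δz/z = 0.5 × 0.119 = 0.0596.

5.96%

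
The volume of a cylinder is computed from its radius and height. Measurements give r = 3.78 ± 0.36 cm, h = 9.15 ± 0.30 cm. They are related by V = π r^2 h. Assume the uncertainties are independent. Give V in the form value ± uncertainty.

411 ± 79.4 cm^3

Relative error in a monomial: (δV/V)² = Σ (nᵢ · δxᵢ/xᵢ)².
  (2·δr/r)² = (2×0.0952)² = 0.0363;  (1·δh/h)² = (1×0.0328)² = 0.00107
δV/V = √(0.0374) = 0.193
V = 411 cm^3, so δV = 0.193 × 411 = 79.4 cm^3.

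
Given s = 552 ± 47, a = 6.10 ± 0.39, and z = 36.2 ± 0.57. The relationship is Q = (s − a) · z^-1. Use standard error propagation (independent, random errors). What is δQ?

Let u = s − a = 546. δu = √(δs² + δa²) = √(2210 + 0.152) = 47.0, so δu/u = 0.0861.
Q is then a monomial in u, z:
δQ/Q = √((δu/u)² + (-1·δz/z)²) = √(0.00741 + 0.000248) = 0.0875
Q = 15.1, so δQ = 0.0875 × 15.1 = 1.32.

1.32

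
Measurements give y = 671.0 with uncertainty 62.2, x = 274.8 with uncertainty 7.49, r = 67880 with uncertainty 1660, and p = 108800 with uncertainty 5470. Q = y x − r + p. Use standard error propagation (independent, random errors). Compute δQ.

18700

Let w = y·x = 184400. δw/w = √((1·δy/y)² + (1·δx/x)²) = √(0.00859 + 0.000743) = 0.0966, so δw = 17800.
Q = w − r + p: δQ = √(δw² + δr² + δp²) = √(3.17e+08 + 2.76e+06 + 2.99e+07) = 18700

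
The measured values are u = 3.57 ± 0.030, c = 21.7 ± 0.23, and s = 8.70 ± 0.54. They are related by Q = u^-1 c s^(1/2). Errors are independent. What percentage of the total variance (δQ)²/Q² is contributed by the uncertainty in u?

6.16%

(δQ/Q)² = (-1·δu/u)² + (1·δc/c)² + (½·δs/s)²
  u term: (-1×0.00840)² = 7.06e-05
  c term: (1×0.0106)² = 0.000112
  s term: (0.5×0.0621)² = 0.000963
Total = 0.00115. Share from u = 7.06e-05/0.00115 = 0.0616.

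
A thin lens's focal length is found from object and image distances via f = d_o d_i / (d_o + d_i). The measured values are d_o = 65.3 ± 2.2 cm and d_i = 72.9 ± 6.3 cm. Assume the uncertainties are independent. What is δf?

∂f/∂d_o = (d_i/(d_o+d_i))² = 0.278;  ∂f/∂d_i = (d_o/(d_o+d_i))² = 0.223
δf = √((∂f/∂d_o · δd_o)² + (∂f/∂d_i · δd_i)²) = √(0.375 + 1.98) = 1.53 cm

1.53 cm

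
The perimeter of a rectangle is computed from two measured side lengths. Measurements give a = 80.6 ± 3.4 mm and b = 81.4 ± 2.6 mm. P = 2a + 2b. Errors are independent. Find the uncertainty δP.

Sums and differences: (δP)² = Σ (cᵢ δxᵢ)².
  (2·δa)² = 46.2;  (2·δb)² = 27.0
δP = √(73.3) = 8.56 mm

8.56 mm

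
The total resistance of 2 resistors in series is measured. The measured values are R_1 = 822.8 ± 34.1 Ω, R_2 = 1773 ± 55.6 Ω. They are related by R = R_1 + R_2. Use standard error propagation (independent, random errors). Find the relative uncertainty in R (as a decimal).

0.0251

R is a linear combination, so absolute uncertainties add in quadrature:
  (δR_1)² = 1160;  (δR_2)² = 3090
δR = √(4250) = 65.2 Ω
R = 2596 Ω, so δR/R = 65.2/2596 = 0.0251.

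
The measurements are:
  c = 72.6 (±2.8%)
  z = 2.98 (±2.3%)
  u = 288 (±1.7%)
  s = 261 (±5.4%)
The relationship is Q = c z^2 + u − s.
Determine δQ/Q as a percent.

5.63%

Let p = c·z^2 = 645. δp/p = √((1·δc/c)² + (2·δz/z)²) = √(0.000784 + 0.00212) = 0.0539, so δp = 34.7.
Q = p + u − s: δQ = √(δp² + δu² + δs²) = √(1210 + 24.0 + 199) = 37.8
Q = 672, so δQ/Q = 37.8/672 = 0.0563.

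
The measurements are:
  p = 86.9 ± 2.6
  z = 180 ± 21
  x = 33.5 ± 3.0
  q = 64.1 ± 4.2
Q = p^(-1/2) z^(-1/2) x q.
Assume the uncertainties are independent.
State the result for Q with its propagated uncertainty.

17.2 ± 2.17

Relative error in a monomial: (δQ/Q)² = Σ (nᵢ · δxᵢ/xᵢ)².
  (−½·δp/p)² = (-0.5×0.0299)² = 0.000224;  (−½·δz/z)² = (-0.5×0.117)² = 0.00340;  (1·δx/x)² = (1×0.0896)² = 0.00802;  (1·δq/q)² = (1×0.0655)² = 0.00429
δQ/Q = √(0.0159) = 0.126
Q = 17.2, so δQ = 0.126 × 17.2 = 2.17.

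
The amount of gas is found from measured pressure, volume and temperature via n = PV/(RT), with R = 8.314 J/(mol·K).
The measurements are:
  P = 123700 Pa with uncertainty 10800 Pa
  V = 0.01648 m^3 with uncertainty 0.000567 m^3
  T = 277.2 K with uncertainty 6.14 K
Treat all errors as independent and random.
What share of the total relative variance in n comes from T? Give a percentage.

(δn/n)² = (1·δP/P)² + (1·δV/V)² + (-1·δT/T)²
  P term: (1×0.0873)² = 0.00762
  V term: (1×0.0344)² = 0.00118
  T term: (-1×0.0222)² = 0.000491
Total = 0.00930. Share from T = 0.000491/0.00930 = 0.0528.

5.28%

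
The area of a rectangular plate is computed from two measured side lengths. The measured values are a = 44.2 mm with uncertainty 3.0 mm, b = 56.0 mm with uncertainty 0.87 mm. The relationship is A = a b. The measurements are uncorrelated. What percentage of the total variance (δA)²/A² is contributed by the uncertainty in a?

95.0%

(δA/A)² = (1·δa/a)² + (1·δb/b)²
  a term: (1×0.0679)² = 0.00461
  b term: (1×0.0155)² = 0.000241
Total = 0.00485. Share from a = 0.00461/0.00485 = 0.950.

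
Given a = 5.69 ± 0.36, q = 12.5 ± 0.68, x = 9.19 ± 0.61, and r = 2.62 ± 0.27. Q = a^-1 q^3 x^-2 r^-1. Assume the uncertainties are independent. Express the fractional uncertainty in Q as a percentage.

Relative error in a monomial: (δQ/Q)² = Σ (nᵢ · δxᵢ/xᵢ)².
  (-1·δa/a)² = (-1×0.0633)² = 0.00400;  (3·δq/q)² = (3×0.0544)² = 0.0266;  (-2·δx/x)² = (-2×0.0664)² = 0.0176;  (-1·δr/r)² = (-1×0.103)² = 0.0106
δQ/Q = √(0.0589) = 0.243

24.3%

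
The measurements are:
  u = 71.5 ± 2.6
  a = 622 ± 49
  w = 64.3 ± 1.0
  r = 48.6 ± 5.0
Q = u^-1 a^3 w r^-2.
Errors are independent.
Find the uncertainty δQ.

Products/powers → add relative errors in quadrature, weighted by exponent:
  (-1·δu/u)² = (-1×0.0364)² = 0.00132;  (3·δa/a)² = (3×0.0788)² = 0.0559;  (1·δw/w)² = (1×0.0156)² = 0.000242;  (-2·δr/r)² = (-2×0.103)² = 0.0423
δQ/Q = √(0.0998) = 0.316
Q = 91600, so δQ = 0.316 × 91600 = 28900.

28900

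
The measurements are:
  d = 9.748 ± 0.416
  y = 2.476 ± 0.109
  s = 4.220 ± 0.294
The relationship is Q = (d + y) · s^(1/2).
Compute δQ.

Let u = d + y = 12.22. δu = √(δd² + δy²) = √(0.173 + 0.0119) = 0.430, so δu/u = 0.0352.
Q is then a monomial in u, s:
δQ/Q = √((δu/u)² + (½·δs/s)²) = √(0.00124 + 0.00121) = 0.0495
Q = 25.11, so δQ = 0.0495 × 25.11 = 1.24.

1.24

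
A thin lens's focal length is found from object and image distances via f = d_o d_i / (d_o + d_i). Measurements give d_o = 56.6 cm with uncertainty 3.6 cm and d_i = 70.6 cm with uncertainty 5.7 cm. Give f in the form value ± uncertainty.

31.4 ± 1.58 cm

∂f/∂d_o = (d_i/(d_o+d_i))² = 0.308;  ∂f/∂d_i = (d_o/(d_o+d_i))² = 0.198
δf = √((∂f/∂d_o · δd_o)² + (∂f/∂d_i · δd_i)²) = √(1.23 + 1.27) = 1.58 cm
f = 31.4 cm.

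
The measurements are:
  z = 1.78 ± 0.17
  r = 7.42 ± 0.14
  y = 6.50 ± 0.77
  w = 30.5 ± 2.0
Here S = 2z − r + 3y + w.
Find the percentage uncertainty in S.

Absolute uncertainties add in quadrature for a linear combination:
  (2·δz)² = 0.116;  (δr)² = 0.0196;  (3·δy)² = 5.34;  (δw)² = 4.00
δS = √(9.47) = 3.08
S = 46.1, so δS/S = 3.08/46.1 = 0.0667.

6.67%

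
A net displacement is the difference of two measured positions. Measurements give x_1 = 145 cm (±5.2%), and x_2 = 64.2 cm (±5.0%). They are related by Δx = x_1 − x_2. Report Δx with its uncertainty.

Each term contributes (cᵢ δxᵢ)² to (δΔx)²:
  (δx_1)² = 56.9;  (δx_2)² = 10.3
δΔx = √(67.2) = 8.19 cm
Δx = 80.8 cm.

80.8 ± 8.19 cm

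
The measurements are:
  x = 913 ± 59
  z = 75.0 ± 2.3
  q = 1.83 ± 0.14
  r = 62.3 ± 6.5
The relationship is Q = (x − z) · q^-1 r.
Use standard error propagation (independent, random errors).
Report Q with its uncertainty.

28500 ± 4200

Let u = x − z = 838. δu = √(δx² + δz²) = √(3480 + 5.29) = 59.0, so δu/u = 0.0705.
Q is then a monomial in u, q, r:
δQ/Q = √((δu/u)² + (-1·δq/q)² + (1·δr/r)²) = √(0.00496 + 0.00585 + 0.0109) = 0.147
Q = 28500, so δQ = 0.147 × 28500 = 4200.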